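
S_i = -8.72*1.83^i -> [-8.72, -15.96, -29.2, -53.44, -97.8]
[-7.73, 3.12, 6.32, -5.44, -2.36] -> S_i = Random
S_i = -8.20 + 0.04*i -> [-8.2, -8.16, -8.12, -8.08, -8.04]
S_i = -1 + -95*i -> [-1, -96, -191, -286, -381]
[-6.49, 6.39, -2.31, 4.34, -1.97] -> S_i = Random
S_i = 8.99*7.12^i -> [8.99, 64.01, 455.74, 3244.89, 23103.6]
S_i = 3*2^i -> [3, 6, 12, 24, 48]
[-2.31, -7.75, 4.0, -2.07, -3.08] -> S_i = Random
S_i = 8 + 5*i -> [8, 13, 18, 23, 28]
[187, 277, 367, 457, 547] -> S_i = 187 + 90*i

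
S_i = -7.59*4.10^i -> [-7.59, -31.12, -127.59, -523.11, -2144.75]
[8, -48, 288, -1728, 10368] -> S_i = 8*-6^i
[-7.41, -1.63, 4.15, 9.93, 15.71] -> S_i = -7.41 + 5.78*i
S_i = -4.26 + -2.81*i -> [-4.26, -7.07, -9.88, -12.69, -15.5]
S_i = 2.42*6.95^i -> [2.42, 16.82, 116.89, 812.4, 5646.18]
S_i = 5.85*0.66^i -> [5.85, 3.86, 2.55, 1.68, 1.11]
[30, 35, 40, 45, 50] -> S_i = 30 + 5*i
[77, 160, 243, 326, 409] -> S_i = 77 + 83*i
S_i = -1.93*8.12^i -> [-1.93, -15.67, -127.25, -1033.3, -8390.38]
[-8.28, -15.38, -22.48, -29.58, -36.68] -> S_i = -8.28 + -7.10*i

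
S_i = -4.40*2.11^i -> [-4.4, -9.28, -19.59, -41.33, -87.21]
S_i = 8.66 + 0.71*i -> [8.66, 9.37, 10.08, 10.79, 11.5]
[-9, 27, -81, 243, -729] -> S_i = -9*-3^i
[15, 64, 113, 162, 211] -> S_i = 15 + 49*i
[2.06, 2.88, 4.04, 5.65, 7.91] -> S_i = 2.06*1.40^i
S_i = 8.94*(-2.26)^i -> [8.94, -20.2, 45.66, -103.2, 233.22]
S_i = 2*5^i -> [2, 10, 50, 250, 1250]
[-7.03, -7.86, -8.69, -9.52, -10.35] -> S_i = -7.03 + -0.83*i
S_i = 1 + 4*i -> [1, 5, 9, 13, 17]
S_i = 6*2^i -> [6, 12, 24, 48, 96]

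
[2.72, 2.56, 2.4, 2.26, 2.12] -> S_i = 2.72*0.94^i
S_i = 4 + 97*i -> [4, 101, 198, 295, 392]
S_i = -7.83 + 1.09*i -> [-7.83, -6.74, -5.65, -4.56, -3.47]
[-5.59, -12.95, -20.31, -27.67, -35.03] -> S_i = -5.59 + -7.36*i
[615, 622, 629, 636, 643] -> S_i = 615 + 7*i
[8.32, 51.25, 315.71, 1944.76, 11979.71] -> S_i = 8.32*6.16^i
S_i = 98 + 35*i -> [98, 133, 168, 203, 238]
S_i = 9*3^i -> [9, 27, 81, 243, 729]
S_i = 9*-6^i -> [9, -54, 324, -1944, 11664]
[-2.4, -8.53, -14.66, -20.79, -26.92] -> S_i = -2.40 + -6.13*i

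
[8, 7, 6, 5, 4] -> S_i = 8 + -1*i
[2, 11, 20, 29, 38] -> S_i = 2 + 9*i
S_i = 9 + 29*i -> [9, 38, 67, 96, 125]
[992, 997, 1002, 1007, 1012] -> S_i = 992 + 5*i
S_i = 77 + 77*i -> [77, 154, 231, 308, 385]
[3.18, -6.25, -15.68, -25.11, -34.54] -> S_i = 3.18 + -9.43*i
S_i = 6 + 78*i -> [6, 84, 162, 240, 318]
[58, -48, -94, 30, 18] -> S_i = Random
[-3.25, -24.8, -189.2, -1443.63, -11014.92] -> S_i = -3.25*7.63^i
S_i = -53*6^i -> [-53, -318, -1908, -11448, -68688]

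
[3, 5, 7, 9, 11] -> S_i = 3 + 2*i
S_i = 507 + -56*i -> [507, 451, 395, 339, 283]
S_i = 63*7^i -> [63, 441, 3087, 21609, 151263]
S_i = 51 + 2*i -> [51, 53, 55, 57, 59]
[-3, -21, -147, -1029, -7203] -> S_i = -3*7^i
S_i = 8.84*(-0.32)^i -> [8.84, -2.83, 0.91, -0.29, 0.09]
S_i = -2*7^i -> [-2, -14, -98, -686, -4802]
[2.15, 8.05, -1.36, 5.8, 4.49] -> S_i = Random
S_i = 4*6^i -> [4, 24, 144, 864, 5184]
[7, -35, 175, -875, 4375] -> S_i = 7*-5^i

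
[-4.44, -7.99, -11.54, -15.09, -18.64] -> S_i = -4.44 + -3.55*i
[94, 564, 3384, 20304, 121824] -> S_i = 94*6^i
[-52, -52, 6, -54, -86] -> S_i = Random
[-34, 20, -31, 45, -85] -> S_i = Random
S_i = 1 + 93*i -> [1, 94, 187, 280, 373]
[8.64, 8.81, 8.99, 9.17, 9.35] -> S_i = 8.64*1.02^i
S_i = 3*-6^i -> [3, -18, 108, -648, 3888]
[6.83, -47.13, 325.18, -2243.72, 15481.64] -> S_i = 6.83*(-6.90)^i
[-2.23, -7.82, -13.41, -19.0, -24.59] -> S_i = -2.23 + -5.59*i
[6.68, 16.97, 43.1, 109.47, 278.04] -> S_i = 6.68*2.54^i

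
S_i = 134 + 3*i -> [134, 137, 140, 143, 146]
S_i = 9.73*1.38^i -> [9.73, 13.43, 18.53, 25.57, 35.29]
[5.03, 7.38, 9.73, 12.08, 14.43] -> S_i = 5.03 + 2.35*i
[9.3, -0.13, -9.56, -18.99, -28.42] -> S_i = 9.30 + -9.43*i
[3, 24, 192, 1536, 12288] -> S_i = 3*8^i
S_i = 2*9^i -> [2, 18, 162, 1458, 13122]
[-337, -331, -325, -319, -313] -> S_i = -337 + 6*i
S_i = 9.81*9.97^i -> [9.81, 97.81, 975.12, 9721.97, 96928.09]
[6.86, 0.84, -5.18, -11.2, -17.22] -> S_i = 6.86 + -6.02*i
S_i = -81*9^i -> [-81, -729, -6561, -59049, -531441]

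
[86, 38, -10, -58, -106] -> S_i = 86 + -48*i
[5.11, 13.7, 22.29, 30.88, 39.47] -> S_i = 5.11 + 8.59*i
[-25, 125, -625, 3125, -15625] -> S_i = -25*-5^i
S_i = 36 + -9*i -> [36, 27, 18, 9, 0]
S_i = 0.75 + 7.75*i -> [0.75, 8.5, 16.25, 24.0, 31.75]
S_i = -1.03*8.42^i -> [-1.03, -8.67, -73.02, -614.86, -5177.09]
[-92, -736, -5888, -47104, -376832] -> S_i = -92*8^i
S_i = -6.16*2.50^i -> [-6.16, -15.4, -38.5, -96.25, -240.62]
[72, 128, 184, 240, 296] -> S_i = 72 + 56*i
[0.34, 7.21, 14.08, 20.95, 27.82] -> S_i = 0.34 + 6.87*i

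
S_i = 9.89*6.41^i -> [9.89, 63.39, 406.36, 2604.78, 16696.61]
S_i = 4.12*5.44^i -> [4.12, 22.41, 121.93, 663.28, 3608.22]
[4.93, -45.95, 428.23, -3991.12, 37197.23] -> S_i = 4.93*(-9.32)^i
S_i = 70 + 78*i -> [70, 148, 226, 304, 382]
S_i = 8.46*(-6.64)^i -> [8.46, -56.17, 373.0, -2476.71, 16445.33]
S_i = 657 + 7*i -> [657, 664, 671, 678, 685]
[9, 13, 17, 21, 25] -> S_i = 9 + 4*i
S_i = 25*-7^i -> [25, -175, 1225, -8575, 60025]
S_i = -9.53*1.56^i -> [-9.53, -14.87, -23.19, -36.18, -56.44]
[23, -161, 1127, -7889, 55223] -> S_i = 23*-7^i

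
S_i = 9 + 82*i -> [9, 91, 173, 255, 337]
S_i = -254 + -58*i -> [-254, -312, -370, -428, -486]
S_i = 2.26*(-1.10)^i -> [2.26, -2.49, 2.73, -3.01, 3.31]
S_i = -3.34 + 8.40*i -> [-3.34, 5.06, 13.46, 21.86, 30.26]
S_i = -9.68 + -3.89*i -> [-9.68, -13.57, -17.46, -21.35, -25.24]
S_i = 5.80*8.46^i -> [5.8, 49.07, 415.12, 3511.88, 29710.46]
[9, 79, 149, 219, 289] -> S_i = 9 + 70*i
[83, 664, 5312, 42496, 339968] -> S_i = 83*8^i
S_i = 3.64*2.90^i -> [3.64, 10.56, 30.61, 88.78, 257.45]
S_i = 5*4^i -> [5, 20, 80, 320, 1280]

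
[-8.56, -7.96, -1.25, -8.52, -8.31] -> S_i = Random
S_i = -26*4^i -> [-26, -104, -416, -1664, -6656]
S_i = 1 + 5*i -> [1, 6, 11, 16, 21]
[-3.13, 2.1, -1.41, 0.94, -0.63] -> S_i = -3.13*(-0.67)^i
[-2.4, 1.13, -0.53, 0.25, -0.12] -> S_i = -2.40*(-0.47)^i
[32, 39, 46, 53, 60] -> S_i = 32 + 7*i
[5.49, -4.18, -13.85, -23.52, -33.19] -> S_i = 5.49 + -9.67*i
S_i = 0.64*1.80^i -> [0.64, 1.15, 2.07, 3.73, 6.72]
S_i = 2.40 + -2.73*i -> [2.4, -0.33, -3.06, -5.79, -8.52]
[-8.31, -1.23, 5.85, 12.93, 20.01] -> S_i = -8.31 + 7.08*i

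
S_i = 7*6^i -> [7, 42, 252, 1512, 9072]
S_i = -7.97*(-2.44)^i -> [-7.97, 19.45, -47.45, 115.78, -282.5]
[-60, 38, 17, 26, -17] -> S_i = Random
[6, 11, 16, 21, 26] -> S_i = 6 + 5*i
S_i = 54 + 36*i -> [54, 90, 126, 162, 198]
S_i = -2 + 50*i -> [-2, 48, 98, 148, 198]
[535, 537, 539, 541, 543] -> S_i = 535 + 2*i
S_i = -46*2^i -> [-46, -92, -184, -368, -736]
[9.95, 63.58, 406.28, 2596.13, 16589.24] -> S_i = 9.95*6.39^i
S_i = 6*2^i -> [6, 12, 24, 48, 96]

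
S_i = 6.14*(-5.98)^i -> [6.14, -36.72, 219.57, -1313.02, 7851.87]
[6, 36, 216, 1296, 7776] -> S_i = 6*6^i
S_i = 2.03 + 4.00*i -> [2.03, 6.03, 10.03, 14.03, 18.03]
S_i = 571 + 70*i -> [571, 641, 711, 781, 851]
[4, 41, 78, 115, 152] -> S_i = 4 + 37*i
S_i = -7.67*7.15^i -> [-7.67, -54.84, -392.11, -2803.58, -20045.62]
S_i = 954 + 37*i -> [954, 991, 1028, 1065, 1102]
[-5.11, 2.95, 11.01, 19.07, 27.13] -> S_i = -5.11 + 8.06*i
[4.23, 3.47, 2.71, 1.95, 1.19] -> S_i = 4.23 + -0.76*i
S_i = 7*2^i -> [7, 14, 28, 56, 112]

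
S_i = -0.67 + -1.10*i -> [-0.67, -1.77, -2.87, -3.97, -5.07]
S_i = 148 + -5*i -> [148, 143, 138, 133, 128]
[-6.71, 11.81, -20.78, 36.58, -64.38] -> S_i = -6.71*(-1.76)^i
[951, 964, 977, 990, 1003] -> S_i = 951 + 13*i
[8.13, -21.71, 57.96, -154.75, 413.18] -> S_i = 8.13*(-2.67)^i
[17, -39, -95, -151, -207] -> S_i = 17 + -56*i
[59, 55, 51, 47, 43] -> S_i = 59 + -4*i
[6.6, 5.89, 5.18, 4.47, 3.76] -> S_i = 6.60 + -0.71*i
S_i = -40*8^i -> [-40, -320, -2560, -20480, -163840]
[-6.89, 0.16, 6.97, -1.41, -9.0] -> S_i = Random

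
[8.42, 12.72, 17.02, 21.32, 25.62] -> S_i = 8.42 + 4.30*i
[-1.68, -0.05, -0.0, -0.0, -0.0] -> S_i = -1.68*0.03^i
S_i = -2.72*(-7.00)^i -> [-2.72, 19.04, -133.28, 932.96, -6530.72]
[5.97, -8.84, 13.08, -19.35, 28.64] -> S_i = 5.97*(-1.48)^i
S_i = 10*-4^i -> [10, -40, 160, -640, 2560]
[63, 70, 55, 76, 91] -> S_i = Random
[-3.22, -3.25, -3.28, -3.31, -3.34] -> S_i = -3.22 + -0.03*i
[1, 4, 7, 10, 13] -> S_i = 1 + 3*i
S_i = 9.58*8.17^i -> [9.58, 78.27, 639.45, 5224.34, 42682.88]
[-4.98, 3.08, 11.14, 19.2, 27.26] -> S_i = -4.98 + 8.06*i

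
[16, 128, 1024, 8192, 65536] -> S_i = 16*8^i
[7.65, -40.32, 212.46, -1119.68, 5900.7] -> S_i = 7.65*(-5.27)^i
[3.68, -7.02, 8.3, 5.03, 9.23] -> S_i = Random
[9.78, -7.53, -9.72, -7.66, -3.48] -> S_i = Random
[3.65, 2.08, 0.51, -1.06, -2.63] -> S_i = 3.65 + -1.57*i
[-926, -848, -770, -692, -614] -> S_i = -926 + 78*i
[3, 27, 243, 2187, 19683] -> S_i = 3*9^i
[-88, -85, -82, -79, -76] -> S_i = -88 + 3*i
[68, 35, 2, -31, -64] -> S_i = 68 + -33*i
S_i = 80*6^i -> [80, 480, 2880, 17280, 103680]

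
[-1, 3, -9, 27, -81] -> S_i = -1*-3^i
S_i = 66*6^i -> [66, 396, 2376, 14256, 85536]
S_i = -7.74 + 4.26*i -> [-7.74, -3.48, 0.78, 5.04, 9.3]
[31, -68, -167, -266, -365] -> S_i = 31 + -99*i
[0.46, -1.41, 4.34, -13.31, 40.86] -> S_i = 0.46*(-3.07)^i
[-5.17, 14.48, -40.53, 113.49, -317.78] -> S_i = -5.17*(-2.80)^i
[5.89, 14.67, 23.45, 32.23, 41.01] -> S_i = 5.89 + 8.78*i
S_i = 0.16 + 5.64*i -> [0.16, 5.8, 11.44, 17.08, 22.72]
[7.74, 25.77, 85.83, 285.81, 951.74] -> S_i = 7.74*3.33^i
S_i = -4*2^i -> [-4, -8, -16, -32, -64]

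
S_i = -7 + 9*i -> [-7, 2, 11, 20, 29]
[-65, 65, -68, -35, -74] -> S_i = Random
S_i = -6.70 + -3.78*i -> [-6.7, -10.48, -14.26, -18.04, -21.82]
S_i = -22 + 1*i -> [-22, -21, -20, -19, -18]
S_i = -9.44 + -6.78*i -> [-9.44, -16.22, -23.0, -29.78, -36.56]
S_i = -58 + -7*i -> [-58, -65, -72, -79, -86]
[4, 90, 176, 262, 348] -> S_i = 4 + 86*i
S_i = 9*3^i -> [9, 27, 81, 243, 729]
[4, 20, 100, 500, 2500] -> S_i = 4*5^i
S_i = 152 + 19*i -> [152, 171, 190, 209, 228]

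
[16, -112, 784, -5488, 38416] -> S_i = 16*-7^i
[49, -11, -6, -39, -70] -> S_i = Random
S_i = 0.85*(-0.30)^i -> [0.85, -0.26, 0.08, -0.02, 0.01]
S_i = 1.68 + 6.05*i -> [1.68, 7.73, 13.78, 19.83, 25.88]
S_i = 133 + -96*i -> [133, 37, -59, -155, -251]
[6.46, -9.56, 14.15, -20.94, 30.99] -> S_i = 6.46*(-1.48)^i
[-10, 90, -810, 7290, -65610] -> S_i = -10*-9^i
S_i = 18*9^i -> [18, 162, 1458, 13122, 118098]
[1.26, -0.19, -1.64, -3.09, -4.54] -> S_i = 1.26 + -1.45*i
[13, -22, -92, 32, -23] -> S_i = Random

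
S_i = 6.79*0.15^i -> [6.79, 1.02, 0.15, 0.02, 0.0]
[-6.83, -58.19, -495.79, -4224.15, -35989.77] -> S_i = -6.83*8.52^i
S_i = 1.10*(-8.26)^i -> [1.1, -9.09, 75.05, -619.92, 5120.51]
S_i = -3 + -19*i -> [-3, -22, -41, -60, -79]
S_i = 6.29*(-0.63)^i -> [6.29, -3.96, 2.5, -1.57, 0.99]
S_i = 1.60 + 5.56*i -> [1.6, 7.16, 12.72, 18.28, 23.84]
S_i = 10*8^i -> [10, 80, 640, 5120, 40960]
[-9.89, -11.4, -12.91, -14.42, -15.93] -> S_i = -9.89 + -1.51*i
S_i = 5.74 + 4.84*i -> [5.74, 10.58, 15.42, 20.26, 25.1]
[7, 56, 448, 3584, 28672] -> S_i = 7*8^i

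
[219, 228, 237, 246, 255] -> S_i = 219 + 9*i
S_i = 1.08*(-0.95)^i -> [1.08, -1.03, 0.97, -0.93, 0.88]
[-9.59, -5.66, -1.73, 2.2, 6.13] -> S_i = -9.59 + 3.93*i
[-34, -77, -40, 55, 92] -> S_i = Random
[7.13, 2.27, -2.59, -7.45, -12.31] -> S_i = 7.13 + -4.86*i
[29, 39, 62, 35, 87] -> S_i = Random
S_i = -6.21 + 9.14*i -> [-6.21, 2.93, 12.07, 21.21, 30.35]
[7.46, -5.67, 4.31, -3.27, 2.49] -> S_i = 7.46*(-0.76)^i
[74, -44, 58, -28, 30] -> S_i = Random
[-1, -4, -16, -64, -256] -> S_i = -1*4^i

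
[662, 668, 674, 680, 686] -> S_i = 662 + 6*i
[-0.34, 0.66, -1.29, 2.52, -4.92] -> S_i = -0.34*(-1.95)^i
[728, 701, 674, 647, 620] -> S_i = 728 + -27*i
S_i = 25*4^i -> [25, 100, 400, 1600, 6400]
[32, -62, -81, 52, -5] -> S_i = Random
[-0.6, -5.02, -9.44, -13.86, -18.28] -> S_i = -0.60 + -4.42*i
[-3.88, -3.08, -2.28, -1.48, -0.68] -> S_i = -3.88 + 0.80*i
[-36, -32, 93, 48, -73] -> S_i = Random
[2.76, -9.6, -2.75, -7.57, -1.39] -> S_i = Random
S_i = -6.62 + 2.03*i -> [-6.62, -4.59, -2.56, -0.53, 1.5]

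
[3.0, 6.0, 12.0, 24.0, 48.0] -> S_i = 3.00*2.00^i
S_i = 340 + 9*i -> [340, 349, 358, 367, 376]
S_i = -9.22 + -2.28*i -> [-9.22, -11.5, -13.78, -16.06, -18.34]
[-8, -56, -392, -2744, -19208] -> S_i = -8*7^i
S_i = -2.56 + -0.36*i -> [-2.56, -2.92, -3.28, -3.64, -4.0]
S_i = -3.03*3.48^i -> [-3.03, -10.54, -36.69, -127.7, -444.39]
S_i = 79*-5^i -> [79, -395, 1975, -9875, 49375]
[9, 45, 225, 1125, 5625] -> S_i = 9*5^i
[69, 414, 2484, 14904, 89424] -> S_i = 69*6^i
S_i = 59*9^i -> [59, 531, 4779, 43011, 387099]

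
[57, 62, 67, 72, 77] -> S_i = 57 + 5*i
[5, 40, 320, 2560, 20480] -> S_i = 5*8^i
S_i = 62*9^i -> [62, 558, 5022, 45198, 406782]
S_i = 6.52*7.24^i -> [6.52, 47.2, 341.76, 2474.36, 17914.38]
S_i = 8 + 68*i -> [8, 76, 144, 212, 280]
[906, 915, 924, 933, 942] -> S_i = 906 + 9*i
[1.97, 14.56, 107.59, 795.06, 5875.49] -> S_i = 1.97*7.39^i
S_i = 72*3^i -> [72, 216, 648, 1944, 5832]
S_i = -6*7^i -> [-6, -42, -294, -2058, -14406]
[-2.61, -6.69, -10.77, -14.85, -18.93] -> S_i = -2.61 + -4.08*i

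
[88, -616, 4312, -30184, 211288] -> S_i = 88*-7^i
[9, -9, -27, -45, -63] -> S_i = 9 + -18*i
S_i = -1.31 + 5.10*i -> [-1.31, 3.79, 8.89, 13.99, 19.09]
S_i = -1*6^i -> [-1, -6, -36, -216, -1296]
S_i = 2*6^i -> [2, 12, 72, 432, 2592]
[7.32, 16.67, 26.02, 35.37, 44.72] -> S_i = 7.32 + 9.35*i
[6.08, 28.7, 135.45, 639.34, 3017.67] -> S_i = 6.08*4.72^i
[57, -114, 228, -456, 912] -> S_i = 57*-2^i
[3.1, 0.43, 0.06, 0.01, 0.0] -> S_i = 3.10*0.14^i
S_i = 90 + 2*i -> [90, 92, 94, 96, 98]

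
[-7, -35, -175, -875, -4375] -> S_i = -7*5^i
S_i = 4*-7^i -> [4, -28, 196, -1372, 9604]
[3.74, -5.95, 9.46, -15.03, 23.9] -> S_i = 3.74*(-1.59)^i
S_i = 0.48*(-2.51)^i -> [0.48, -1.2, 3.02, -7.59, 19.05]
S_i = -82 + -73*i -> [-82, -155, -228, -301, -374]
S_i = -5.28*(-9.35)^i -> [-5.28, 49.37, -461.59, 4315.87, -40353.42]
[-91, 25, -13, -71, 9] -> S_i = Random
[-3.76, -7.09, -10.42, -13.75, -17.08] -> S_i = -3.76 + -3.33*i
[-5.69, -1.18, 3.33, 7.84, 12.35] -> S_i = -5.69 + 4.51*i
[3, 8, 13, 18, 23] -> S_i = 3 + 5*i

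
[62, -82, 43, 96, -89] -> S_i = Random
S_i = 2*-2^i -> [2, -4, 8, -16, 32]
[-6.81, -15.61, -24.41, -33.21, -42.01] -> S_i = -6.81 + -8.80*i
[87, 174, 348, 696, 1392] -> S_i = 87*2^i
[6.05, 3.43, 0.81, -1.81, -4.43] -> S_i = 6.05 + -2.62*i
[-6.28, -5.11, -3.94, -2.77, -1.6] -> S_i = -6.28 + 1.17*i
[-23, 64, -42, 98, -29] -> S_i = Random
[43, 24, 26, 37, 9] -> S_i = Random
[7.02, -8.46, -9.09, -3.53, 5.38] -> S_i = Random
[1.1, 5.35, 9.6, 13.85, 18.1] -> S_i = 1.10 + 4.25*i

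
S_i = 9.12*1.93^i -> [9.12, 17.6, 33.97, 65.56, 126.54]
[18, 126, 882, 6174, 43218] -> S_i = 18*7^i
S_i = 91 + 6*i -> [91, 97, 103, 109, 115]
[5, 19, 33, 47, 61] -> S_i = 5 + 14*i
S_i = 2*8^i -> [2, 16, 128, 1024, 8192]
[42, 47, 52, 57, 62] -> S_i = 42 + 5*i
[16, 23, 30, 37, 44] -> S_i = 16 + 7*i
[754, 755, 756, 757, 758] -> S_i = 754 + 1*i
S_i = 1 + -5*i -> [1, -4, -9, -14, -19]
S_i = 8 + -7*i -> [8, 1, -6, -13, -20]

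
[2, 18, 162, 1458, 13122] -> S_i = 2*9^i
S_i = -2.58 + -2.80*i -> [-2.58, -5.38, -8.18, -10.98, -13.78]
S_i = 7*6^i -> [7, 42, 252, 1512, 9072]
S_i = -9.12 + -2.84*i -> [-9.12, -11.96, -14.8, -17.64, -20.48]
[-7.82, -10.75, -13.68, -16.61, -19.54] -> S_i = -7.82 + -2.93*i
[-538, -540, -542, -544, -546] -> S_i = -538 + -2*i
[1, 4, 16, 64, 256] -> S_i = 1*4^i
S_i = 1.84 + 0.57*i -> [1.84, 2.41, 2.98, 3.55, 4.12]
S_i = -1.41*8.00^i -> [-1.41, -11.28, -90.24, -721.92, -5775.36]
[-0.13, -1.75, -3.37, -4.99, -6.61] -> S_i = -0.13 + -1.62*i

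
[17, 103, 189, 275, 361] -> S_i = 17 + 86*i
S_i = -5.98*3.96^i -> [-5.98, -23.68, -93.78, -371.35, -1470.56]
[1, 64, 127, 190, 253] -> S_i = 1 + 63*i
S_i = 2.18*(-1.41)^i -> [2.18, -3.07, 4.33, -6.11, 8.62]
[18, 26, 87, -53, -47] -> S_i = Random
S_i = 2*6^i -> [2, 12, 72, 432, 2592]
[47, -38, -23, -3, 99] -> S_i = Random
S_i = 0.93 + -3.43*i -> [0.93, -2.5, -5.93, -9.36, -12.79]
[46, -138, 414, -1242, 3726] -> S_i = 46*-3^i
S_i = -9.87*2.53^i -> [-9.87, -24.97, -63.18, -159.84, -404.39]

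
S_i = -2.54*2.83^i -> [-2.54, -7.19, -20.34, -57.57, -162.92]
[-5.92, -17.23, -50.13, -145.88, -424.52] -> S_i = -5.92*2.91^i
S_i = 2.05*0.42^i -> [2.05, 0.86, 0.36, 0.15, 0.06]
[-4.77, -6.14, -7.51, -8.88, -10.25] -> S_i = -4.77 + -1.37*i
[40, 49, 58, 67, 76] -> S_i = 40 + 9*i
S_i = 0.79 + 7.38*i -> [0.79, 8.17, 15.55, 22.93, 30.31]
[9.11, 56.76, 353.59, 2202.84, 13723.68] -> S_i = 9.11*6.23^i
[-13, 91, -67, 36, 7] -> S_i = Random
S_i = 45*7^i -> [45, 315, 2205, 15435, 108045]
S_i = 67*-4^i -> [67, -268, 1072, -4288, 17152]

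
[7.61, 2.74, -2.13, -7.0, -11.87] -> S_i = 7.61 + -4.87*i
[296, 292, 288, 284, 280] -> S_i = 296 + -4*i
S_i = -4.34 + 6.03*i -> [-4.34, 1.69, 7.72, 13.75, 19.78]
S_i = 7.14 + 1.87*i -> [7.14, 9.01, 10.88, 12.75, 14.62]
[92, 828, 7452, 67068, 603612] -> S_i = 92*9^i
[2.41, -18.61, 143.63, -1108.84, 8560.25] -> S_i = 2.41*(-7.72)^i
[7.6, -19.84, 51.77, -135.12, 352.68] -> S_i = 7.60*(-2.61)^i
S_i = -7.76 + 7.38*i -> [-7.76, -0.38, 7.0, 14.38, 21.76]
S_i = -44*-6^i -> [-44, 264, -1584, 9504, -57024]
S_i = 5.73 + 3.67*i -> [5.73, 9.4, 13.07, 16.74, 20.41]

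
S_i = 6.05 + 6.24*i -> [6.05, 12.29, 18.53, 24.77, 31.01]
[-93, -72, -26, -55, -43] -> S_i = Random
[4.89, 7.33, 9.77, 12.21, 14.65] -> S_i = 4.89 + 2.44*i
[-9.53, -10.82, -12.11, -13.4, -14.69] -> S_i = -9.53 + -1.29*i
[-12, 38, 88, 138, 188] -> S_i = -12 + 50*i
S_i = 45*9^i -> [45, 405, 3645, 32805, 295245]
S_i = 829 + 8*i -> [829, 837, 845, 853, 861]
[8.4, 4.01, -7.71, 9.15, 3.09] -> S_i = Random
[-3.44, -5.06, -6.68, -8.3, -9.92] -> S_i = -3.44 + -1.62*i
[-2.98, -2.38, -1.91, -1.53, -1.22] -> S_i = -2.98*0.80^i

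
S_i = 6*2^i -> [6, 12, 24, 48, 96]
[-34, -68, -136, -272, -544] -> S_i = -34*2^i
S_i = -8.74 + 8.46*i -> [-8.74, -0.28, 8.18, 16.64, 25.1]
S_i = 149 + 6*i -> [149, 155, 161, 167, 173]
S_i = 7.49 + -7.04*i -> [7.49, 0.45, -6.59, -13.63, -20.67]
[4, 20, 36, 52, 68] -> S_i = 4 + 16*i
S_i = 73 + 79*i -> [73, 152, 231, 310, 389]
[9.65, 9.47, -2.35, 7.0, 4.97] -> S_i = Random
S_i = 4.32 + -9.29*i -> [4.32, -4.97, -14.26, -23.55, -32.84]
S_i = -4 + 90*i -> [-4, 86, 176, 266, 356]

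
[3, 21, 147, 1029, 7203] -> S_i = 3*7^i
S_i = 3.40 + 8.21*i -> [3.4, 11.61, 19.82, 28.03, 36.24]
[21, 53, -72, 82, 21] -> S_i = Random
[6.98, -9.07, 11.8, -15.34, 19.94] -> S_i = 6.98*(-1.30)^i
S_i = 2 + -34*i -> [2, -32, -66, -100, -134]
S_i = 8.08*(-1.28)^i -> [8.08, -10.34, 13.24, -16.94, 21.69]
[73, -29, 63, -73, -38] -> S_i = Random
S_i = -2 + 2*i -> [-2, 0, 2, 4, 6]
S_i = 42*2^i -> [42, 84, 168, 336, 672]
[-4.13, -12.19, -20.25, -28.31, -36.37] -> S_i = -4.13 + -8.06*i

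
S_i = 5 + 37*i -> [5, 42, 79, 116, 153]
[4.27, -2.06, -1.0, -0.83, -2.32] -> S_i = Random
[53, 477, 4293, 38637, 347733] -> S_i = 53*9^i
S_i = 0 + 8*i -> [0, 8, 16, 24, 32]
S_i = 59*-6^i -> [59, -354, 2124, -12744, 76464]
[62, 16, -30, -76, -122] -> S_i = 62 + -46*i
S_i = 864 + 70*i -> [864, 934, 1004, 1074, 1144]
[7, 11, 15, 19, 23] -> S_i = 7 + 4*i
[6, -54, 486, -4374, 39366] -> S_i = 6*-9^i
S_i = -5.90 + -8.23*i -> [-5.9, -14.13, -22.36, -30.59, -38.82]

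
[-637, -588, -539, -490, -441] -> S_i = -637 + 49*i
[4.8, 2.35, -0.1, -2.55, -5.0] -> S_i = 4.80 + -2.45*i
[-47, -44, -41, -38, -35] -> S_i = -47 + 3*i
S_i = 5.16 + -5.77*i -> [5.16, -0.61, -6.38, -12.15, -17.92]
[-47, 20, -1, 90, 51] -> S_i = Random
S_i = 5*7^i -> [5, 35, 245, 1715, 12005]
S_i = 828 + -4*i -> [828, 824, 820, 816, 812]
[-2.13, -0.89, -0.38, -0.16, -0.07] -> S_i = -2.13*0.42^i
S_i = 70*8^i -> [70, 560, 4480, 35840, 286720]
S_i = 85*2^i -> [85, 170, 340, 680, 1360]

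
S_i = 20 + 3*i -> [20, 23, 26, 29, 32]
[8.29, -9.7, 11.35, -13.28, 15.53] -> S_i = 8.29*(-1.17)^i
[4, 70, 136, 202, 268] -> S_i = 4 + 66*i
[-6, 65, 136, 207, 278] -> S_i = -6 + 71*i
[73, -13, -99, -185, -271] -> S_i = 73 + -86*i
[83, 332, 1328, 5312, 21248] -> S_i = 83*4^i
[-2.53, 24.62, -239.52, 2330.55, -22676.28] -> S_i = -2.53*(-9.73)^i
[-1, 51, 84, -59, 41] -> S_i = Random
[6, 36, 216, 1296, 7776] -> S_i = 6*6^i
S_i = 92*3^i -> [92, 276, 828, 2484, 7452]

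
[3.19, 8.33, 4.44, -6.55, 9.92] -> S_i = Random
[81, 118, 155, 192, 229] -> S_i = 81 + 37*i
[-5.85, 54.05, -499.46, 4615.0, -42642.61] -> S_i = -5.85*(-9.24)^i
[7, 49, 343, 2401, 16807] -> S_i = 7*7^i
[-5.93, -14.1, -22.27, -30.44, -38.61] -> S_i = -5.93 + -8.17*i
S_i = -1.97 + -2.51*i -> [-1.97, -4.48, -6.99, -9.5, -12.01]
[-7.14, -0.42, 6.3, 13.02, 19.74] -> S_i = -7.14 + 6.72*i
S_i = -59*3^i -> [-59, -177, -531, -1593, -4779]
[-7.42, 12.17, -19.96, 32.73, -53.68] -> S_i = -7.42*(-1.64)^i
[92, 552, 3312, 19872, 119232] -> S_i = 92*6^i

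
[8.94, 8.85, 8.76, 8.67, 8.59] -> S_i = 8.94*0.99^i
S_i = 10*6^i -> [10, 60, 360, 2160, 12960]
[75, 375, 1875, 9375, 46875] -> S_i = 75*5^i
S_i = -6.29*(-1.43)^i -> [-6.29, 8.99, -12.86, 18.39, -26.3]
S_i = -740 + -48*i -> [-740, -788, -836, -884, -932]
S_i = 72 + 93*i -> [72, 165, 258, 351, 444]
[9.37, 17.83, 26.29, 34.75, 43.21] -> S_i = 9.37 + 8.46*i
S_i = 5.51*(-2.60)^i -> [5.51, -14.33, 37.25, -96.84, 251.79]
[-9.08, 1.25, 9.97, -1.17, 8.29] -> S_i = Random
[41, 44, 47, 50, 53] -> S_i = 41 + 3*i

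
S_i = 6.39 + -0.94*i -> [6.39, 5.45, 4.51, 3.57, 2.63]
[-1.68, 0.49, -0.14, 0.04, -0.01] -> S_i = -1.68*(-0.29)^i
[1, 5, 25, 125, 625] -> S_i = 1*5^i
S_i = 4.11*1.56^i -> [4.11, 6.41, 10.0, 15.6, 24.34]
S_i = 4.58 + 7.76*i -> [4.58, 12.34, 20.1, 27.86, 35.62]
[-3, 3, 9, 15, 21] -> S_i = -3 + 6*i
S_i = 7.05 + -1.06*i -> [7.05, 5.99, 4.93, 3.87, 2.81]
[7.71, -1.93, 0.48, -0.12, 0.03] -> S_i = 7.71*(-0.25)^i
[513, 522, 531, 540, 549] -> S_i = 513 + 9*i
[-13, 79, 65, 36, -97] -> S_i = Random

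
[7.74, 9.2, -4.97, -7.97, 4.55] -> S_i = Random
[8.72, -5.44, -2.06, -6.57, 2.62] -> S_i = Random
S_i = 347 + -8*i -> [347, 339, 331, 323, 315]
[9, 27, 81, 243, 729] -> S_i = 9*3^i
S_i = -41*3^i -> [-41, -123, -369, -1107, -3321]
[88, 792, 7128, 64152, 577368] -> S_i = 88*9^i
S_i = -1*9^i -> [-1, -9, -81, -729, -6561]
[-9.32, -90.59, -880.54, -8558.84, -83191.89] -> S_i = -9.32*9.72^i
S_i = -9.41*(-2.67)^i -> [-9.41, 25.12, -67.08, 179.11, -478.23]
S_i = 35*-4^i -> [35, -140, 560, -2240, 8960]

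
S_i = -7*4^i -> [-7, -28, -112, -448, -1792]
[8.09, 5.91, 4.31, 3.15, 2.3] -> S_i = 8.09*0.73^i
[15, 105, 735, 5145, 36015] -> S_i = 15*7^i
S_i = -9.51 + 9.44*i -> [-9.51, -0.07, 9.37, 18.81, 28.25]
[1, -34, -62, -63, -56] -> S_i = Random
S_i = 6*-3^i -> [6, -18, 54, -162, 486]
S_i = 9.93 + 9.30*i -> [9.93, 19.23, 28.53, 37.83, 47.13]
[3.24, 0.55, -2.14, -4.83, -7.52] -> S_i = 3.24 + -2.69*i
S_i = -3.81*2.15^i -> [-3.81, -8.19, -17.61, -37.87, -81.41]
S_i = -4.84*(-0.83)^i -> [-4.84, 4.02, -3.33, 2.77, -2.3]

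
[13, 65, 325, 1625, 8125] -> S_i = 13*5^i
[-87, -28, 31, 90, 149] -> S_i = -87 + 59*i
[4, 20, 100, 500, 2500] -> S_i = 4*5^i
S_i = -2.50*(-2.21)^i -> [-2.5, 5.52, -12.21, 26.98, -59.64]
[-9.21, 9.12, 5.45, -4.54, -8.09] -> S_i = Random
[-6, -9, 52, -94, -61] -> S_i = Random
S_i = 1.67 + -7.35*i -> [1.67, -5.68, -13.03, -20.38, -27.73]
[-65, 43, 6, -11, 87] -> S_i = Random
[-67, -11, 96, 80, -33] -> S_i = Random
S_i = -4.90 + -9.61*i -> [-4.9, -14.51, -24.12, -33.73, -43.34]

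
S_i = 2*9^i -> [2, 18, 162, 1458, 13122]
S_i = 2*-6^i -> [2, -12, 72, -432, 2592]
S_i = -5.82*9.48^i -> [-5.82, -55.17, -523.05, -4958.47, -47006.33]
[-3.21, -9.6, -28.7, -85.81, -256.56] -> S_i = -3.21*2.99^i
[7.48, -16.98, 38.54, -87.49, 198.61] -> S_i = 7.48*(-2.27)^i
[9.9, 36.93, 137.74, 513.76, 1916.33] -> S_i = 9.90*3.73^i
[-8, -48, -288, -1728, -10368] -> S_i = -8*6^i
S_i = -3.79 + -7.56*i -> [-3.79, -11.35, -18.91, -26.47, -34.03]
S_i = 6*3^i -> [6, 18, 54, 162, 486]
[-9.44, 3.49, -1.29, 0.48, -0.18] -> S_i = -9.44*(-0.37)^i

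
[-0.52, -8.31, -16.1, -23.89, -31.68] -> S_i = -0.52 + -7.79*i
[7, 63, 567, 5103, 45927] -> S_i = 7*9^i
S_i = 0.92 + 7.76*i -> [0.92, 8.68, 16.44, 24.2, 31.96]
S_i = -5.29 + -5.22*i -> [-5.29, -10.51, -15.73, -20.95, -26.17]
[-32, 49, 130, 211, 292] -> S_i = -32 + 81*i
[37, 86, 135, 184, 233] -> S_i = 37 + 49*i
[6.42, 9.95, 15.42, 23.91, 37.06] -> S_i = 6.42*1.55^i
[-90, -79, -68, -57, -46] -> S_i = -90 + 11*i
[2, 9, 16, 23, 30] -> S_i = 2 + 7*i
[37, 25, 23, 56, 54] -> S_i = Random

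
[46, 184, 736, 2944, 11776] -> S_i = 46*4^i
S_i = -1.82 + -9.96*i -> [-1.82, -11.78, -21.74, -31.7, -41.66]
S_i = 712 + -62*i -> [712, 650, 588, 526, 464]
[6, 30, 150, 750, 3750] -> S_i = 6*5^i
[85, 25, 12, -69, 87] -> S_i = Random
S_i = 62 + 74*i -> [62, 136, 210, 284, 358]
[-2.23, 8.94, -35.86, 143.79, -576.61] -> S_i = -2.23*(-4.01)^i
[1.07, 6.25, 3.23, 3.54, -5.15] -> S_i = Random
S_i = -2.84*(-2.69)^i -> [-2.84, 7.64, -20.55, 55.28, -148.71]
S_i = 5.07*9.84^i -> [5.07, 49.89, 490.91, 4830.51, 47532.25]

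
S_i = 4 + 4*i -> [4, 8, 12, 16, 20]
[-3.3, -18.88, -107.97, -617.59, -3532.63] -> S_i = -3.30*5.72^i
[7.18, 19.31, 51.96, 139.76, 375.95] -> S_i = 7.18*2.69^i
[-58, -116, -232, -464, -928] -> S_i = -58*2^i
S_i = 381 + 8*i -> [381, 389, 397, 405, 413]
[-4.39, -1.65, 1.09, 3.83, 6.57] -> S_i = -4.39 + 2.74*i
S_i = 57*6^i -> [57, 342, 2052, 12312, 73872]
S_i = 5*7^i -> [5, 35, 245, 1715, 12005]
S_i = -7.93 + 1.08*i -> [-7.93, -6.85, -5.77, -4.69, -3.61]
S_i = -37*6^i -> [-37, -222, -1332, -7992, -47952]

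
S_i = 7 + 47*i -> [7, 54, 101, 148, 195]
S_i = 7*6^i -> [7, 42, 252, 1512, 9072]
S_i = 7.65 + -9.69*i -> [7.65, -2.04, -11.73, -21.42, -31.11]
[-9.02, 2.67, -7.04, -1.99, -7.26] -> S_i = Random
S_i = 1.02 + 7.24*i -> [1.02, 8.26, 15.5, 22.74, 29.98]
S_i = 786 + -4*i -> [786, 782, 778, 774, 770]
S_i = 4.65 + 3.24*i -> [4.65, 7.89, 11.13, 14.37, 17.61]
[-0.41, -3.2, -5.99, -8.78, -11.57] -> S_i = -0.41 + -2.79*i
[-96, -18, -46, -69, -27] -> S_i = Random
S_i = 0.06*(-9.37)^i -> [0.06, -0.56, 5.27, -49.36, 462.5]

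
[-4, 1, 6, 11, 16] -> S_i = -4 + 5*i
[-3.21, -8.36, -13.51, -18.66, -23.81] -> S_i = -3.21 + -5.15*i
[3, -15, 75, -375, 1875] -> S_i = 3*-5^i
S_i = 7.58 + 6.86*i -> [7.58, 14.44, 21.3, 28.16, 35.02]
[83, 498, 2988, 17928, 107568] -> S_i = 83*6^i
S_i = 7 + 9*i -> [7, 16, 25, 34, 43]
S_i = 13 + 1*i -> [13, 14, 15, 16, 17]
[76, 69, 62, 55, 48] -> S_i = 76 + -7*i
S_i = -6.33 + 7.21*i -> [-6.33, 0.88, 8.09, 15.3, 22.51]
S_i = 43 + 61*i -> [43, 104, 165, 226, 287]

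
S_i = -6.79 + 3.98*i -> [-6.79, -2.81, 1.17, 5.15, 9.13]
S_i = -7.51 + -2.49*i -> [-7.51, -10.0, -12.49, -14.98, -17.47]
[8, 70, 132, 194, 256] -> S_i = 8 + 62*i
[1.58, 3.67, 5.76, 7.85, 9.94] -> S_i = 1.58 + 2.09*i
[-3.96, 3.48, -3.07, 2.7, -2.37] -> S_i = -3.96*(-0.88)^i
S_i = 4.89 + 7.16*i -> [4.89, 12.05, 19.21, 26.37, 33.53]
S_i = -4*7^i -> [-4, -28, -196, -1372, -9604]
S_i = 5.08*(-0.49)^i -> [5.08, -2.49, 1.22, -0.6, 0.29]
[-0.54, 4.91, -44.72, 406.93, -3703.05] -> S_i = -0.54*(-9.10)^i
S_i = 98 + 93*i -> [98, 191, 284, 377, 470]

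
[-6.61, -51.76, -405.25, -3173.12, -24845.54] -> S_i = -6.61*7.83^i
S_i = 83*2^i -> [83, 166, 332, 664, 1328]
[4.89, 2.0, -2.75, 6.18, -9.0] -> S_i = Random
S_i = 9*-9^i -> [9, -81, 729, -6561, 59049]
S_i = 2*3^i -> [2, 6, 18, 54, 162]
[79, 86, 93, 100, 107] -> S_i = 79 + 7*i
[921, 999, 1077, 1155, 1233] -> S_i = 921 + 78*i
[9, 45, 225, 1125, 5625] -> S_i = 9*5^i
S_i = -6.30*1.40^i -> [-6.3, -8.82, -12.35, -17.29, -24.2]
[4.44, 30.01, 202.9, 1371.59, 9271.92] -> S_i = 4.44*6.76^i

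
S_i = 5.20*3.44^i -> [5.2, 17.89, 61.53, 211.68, 728.18]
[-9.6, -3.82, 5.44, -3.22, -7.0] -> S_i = Random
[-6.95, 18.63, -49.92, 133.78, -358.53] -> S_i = -6.95*(-2.68)^i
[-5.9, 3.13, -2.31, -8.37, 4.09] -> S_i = Random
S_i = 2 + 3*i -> [2, 5, 8, 11, 14]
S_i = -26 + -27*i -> [-26, -53, -80, -107, -134]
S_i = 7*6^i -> [7, 42, 252, 1512, 9072]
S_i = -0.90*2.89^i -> [-0.9, -2.6, -7.52, -21.72, -62.78]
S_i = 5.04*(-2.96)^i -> [5.04, -14.92, 44.16, -130.71, 386.9]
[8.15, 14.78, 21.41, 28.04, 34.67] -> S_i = 8.15 + 6.63*i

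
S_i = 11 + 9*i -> [11, 20, 29, 38, 47]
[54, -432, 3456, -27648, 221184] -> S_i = 54*-8^i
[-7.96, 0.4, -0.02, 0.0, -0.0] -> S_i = -7.96*(-0.05)^i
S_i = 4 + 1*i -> [4, 5, 6, 7, 8]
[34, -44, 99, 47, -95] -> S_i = Random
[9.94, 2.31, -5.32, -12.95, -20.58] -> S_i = 9.94 + -7.63*i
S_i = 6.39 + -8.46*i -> [6.39, -2.07, -10.53, -18.99, -27.45]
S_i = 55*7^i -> [55, 385, 2695, 18865, 132055]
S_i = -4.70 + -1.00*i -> [-4.7, -5.7, -6.7, -7.7, -8.7]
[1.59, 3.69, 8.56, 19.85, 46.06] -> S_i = 1.59*2.32^i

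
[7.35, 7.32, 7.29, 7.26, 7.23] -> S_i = 7.35 + -0.03*i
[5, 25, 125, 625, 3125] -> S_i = 5*5^i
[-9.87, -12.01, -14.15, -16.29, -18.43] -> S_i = -9.87 + -2.14*i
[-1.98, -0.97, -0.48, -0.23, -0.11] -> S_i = -1.98*0.49^i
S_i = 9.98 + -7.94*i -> [9.98, 2.04, -5.9, -13.84, -21.78]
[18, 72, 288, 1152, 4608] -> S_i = 18*4^i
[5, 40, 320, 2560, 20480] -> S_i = 5*8^i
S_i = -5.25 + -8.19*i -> [-5.25, -13.44, -21.63, -29.82, -38.01]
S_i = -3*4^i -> [-3, -12, -48, -192, -768]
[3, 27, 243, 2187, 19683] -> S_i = 3*9^i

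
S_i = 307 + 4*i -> [307, 311, 315, 319, 323]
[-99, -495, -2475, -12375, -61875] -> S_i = -99*5^i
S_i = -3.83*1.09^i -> [-3.83, -4.17, -4.55, -4.96, -5.41]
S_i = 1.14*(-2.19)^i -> [1.14, -2.5, 5.47, -11.97, 26.22]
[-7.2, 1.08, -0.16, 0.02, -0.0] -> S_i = -7.20*(-0.15)^i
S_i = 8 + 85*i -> [8, 93, 178, 263, 348]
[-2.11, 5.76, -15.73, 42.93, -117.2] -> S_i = -2.11*(-2.73)^i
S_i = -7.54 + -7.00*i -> [-7.54, -14.54, -21.54, -28.54, -35.54]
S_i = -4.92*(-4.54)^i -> [-4.92, 22.34, -101.41, 460.4, -2090.2]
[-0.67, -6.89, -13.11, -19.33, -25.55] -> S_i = -0.67 + -6.22*i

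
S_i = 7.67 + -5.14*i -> [7.67, 2.53, -2.61, -7.75, -12.89]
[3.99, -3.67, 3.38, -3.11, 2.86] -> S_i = 3.99*(-0.92)^i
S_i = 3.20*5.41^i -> [3.2, 17.31, 93.66, 506.69, 2741.19]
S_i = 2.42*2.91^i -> [2.42, 7.04, 20.49, 59.63, 173.54]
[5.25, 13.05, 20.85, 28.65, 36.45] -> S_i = 5.25 + 7.80*i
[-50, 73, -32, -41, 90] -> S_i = Random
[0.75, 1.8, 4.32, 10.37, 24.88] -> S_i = 0.75*2.40^i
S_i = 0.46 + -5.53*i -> [0.46, -5.07, -10.6, -16.13, -21.66]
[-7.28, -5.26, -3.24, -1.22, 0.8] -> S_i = -7.28 + 2.02*i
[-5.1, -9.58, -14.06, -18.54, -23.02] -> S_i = -5.10 + -4.48*i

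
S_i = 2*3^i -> [2, 6, 18, 54, 162]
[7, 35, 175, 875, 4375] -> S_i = 7*5^i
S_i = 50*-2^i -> [50, -100, 200, -400, 800]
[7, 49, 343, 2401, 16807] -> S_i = 7*7^i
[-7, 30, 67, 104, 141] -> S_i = -7 + 37*i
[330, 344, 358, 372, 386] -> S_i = 330 + 14*i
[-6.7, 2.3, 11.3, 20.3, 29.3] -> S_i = -6.70 + 9.00*i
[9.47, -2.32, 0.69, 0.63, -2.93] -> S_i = Random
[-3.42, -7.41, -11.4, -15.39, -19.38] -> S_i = -3.42 + -3.99*i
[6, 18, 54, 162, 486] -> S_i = 6*3^i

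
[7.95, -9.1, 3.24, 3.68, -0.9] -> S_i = Random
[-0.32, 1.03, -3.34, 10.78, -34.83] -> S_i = -0.32*(-3.23)^i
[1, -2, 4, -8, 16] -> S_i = 1*-2^i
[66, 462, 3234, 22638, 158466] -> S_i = 66*7^i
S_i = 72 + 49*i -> [72, 121, 170, 219, 268]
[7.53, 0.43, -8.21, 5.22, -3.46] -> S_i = Random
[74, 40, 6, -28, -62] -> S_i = 74 + -34*i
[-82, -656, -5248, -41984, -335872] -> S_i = -82*8^i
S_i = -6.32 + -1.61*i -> [-6.32, -7.93, -9.54, -11.15, -12.76]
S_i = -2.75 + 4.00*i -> [-2.75, 1.25, 5.25, 9.25, 13.25]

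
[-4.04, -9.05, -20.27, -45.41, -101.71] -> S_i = -4.04*2.24^i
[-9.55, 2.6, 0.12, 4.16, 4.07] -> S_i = Random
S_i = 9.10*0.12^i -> [9.1, 1.09, 0.13, 0.02, 0.0]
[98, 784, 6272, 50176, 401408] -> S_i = 98*8^i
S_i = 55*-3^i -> [55, -165, 495, -1485, 4455]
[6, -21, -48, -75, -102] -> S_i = 6 + -27*i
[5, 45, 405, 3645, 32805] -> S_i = 5*9^i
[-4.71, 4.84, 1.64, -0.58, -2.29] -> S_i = Random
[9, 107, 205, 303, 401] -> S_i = 9 + 98*i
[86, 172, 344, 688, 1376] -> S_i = 86*2^i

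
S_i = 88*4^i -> [88, 352, 1408, 5632, 22528]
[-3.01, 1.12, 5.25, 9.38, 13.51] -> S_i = -3.01 + 4.13*i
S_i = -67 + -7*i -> [-67, -74, -81, -88, -95]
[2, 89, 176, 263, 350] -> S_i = 2 + 87*i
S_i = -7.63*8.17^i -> [-7.63, -62.34, -509.29, -4160.93, -33994.82]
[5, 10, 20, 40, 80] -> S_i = 5*2^i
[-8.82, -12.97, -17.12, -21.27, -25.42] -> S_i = -8.82 + -4.15*i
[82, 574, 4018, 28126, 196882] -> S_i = 82*7^i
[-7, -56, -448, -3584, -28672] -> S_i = -7*8^i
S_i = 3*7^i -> [3, 21, 147, 1029, 7203]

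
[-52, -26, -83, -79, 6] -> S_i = Random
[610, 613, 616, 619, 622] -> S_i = 610 + 3*i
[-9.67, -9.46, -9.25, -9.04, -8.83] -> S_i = -9.67 + 0.21*i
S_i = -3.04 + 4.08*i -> [-3.04, 1.04, 5.12, 9.2, 13.28]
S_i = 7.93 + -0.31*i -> [7.93, 7.62, 7.31, 7.0, 6.69]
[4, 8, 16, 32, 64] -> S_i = 4*2^i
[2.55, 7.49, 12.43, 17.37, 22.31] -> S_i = 2.55 + 4.94*i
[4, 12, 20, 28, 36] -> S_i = 4 + 8*i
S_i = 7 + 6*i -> [7, 13, 19, 25, 31]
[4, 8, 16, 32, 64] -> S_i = 4*2^i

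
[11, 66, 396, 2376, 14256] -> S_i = 11*6^i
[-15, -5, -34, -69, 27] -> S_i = Random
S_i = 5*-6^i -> [5, -30, 180, -1080, 6480]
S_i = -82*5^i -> [-82, -410, -2050, -10250, -51250]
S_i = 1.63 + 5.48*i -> [1.63, 7.11, 12.59, 18.07, 23.55]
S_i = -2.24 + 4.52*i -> [-2.24, 2.28, 6.8, 11.32, 15.84]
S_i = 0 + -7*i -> [0, -7, -14, -21, -28]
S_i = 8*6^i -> [8, 48, 288, 1728, 10368]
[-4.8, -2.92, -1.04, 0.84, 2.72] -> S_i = -4.80 + 1.88*i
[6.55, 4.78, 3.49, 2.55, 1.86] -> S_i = 6.55*0.73^i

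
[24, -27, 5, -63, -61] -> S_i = Random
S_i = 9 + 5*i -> [9, 14, 19, 24, 29]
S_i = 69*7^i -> [69, 483, 3381, 23667, 165669]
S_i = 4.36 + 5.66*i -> [4.36, 10.02, 15.68, 21.34, 27.0]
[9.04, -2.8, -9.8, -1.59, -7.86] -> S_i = Random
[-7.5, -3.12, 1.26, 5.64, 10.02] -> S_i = -7.50 + 4.38*i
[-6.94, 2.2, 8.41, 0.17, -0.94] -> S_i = Random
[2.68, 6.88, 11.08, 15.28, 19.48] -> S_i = 2.68 + 4.20*i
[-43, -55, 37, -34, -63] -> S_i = Random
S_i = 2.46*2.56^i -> [2.46, 6.3, 16.12, 41.27, 105.66]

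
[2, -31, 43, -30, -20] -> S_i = Random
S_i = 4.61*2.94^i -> [4.61, 13.55, 39.85, 117.15, 344.42]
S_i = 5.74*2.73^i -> [5.74, 15.67, 42.78, 116.79, 318.83]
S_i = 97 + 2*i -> [97, 99, 101, 103, 105]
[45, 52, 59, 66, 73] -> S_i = 45 + 7*i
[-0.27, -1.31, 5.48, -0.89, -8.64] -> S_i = Random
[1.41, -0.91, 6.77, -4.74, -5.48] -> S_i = Random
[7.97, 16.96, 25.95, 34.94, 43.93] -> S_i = 7.97 + 8.99*i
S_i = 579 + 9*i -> [579, 588, 597, 606, 615]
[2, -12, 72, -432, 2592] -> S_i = 2*-6^i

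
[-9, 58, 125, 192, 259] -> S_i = -9 + 67*i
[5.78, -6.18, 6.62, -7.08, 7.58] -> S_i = 5.78*(-1.07)^i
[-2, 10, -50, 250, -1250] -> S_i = -2*-5^i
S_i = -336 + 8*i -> [-336, -328, -320, -312, -304]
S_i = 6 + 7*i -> [6, 13, 20, 27, 34]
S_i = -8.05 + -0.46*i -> [-8.05, -8.51, -8.97, -9.43, -9.89]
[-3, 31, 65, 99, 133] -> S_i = -3 + 34*i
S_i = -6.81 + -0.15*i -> [-6.81, -6.96, -7.11, -7.26, -7.41]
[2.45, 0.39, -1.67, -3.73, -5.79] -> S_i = 2.45 + -2.06*i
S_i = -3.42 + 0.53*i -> [-3.42, -2.89, -2.36, -1.83, -1.3]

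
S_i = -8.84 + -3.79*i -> [-8.84, -12.63, -16.42, -20.21, -24.0]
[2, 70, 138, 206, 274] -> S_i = 2 + 68*i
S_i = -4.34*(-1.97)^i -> [-4.34, 8.55, -16.84, 33.18, -65.37]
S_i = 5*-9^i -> [5, -45, 405, -3645, 32805]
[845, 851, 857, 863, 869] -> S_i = 845 + 6*i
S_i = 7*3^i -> [7, 21, 63, 189, 567]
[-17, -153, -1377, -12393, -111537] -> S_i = -17*9^i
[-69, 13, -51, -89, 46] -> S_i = Random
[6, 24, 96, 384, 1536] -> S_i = 6*4^i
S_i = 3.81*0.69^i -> [3.81, 2.63, 1.81, 1.25, 0.86]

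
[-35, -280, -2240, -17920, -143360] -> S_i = -35*8^i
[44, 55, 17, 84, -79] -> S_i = Random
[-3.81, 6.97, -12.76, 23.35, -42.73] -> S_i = -3.81*(-1.83)^i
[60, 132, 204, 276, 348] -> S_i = 60 + 72*i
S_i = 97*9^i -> [97, 873, 7857, 70713, 636417]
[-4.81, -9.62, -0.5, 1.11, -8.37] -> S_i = Random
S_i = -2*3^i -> [-2, -6, -18, -54, -162]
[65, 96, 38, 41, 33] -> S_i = Random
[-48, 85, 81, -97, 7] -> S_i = Random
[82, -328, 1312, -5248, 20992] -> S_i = 82*-4^i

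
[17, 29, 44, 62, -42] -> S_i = Random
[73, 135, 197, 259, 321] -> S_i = 73 + 62*i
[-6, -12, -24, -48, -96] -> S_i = -6*2^i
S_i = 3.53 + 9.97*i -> [3.53, 13.5, 23.47, 33.44, 43.41]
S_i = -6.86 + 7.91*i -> [-6.86, 1.05, 8.96, 16.87, 24.78]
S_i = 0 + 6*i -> [0, 6, 12, 18, 24]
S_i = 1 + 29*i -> [1, 30, 59, 88, 117]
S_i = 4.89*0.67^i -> [4.89, 3.28, 2.2, 1.47, 0.99]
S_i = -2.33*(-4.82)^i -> [-2.33, 11.23, -54.13, 260.91, -1257.6]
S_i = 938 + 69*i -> [938, 1007, 1076, 1145, 1214]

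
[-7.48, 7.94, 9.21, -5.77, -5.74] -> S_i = Random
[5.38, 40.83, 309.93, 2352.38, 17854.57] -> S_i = 5.38*7.59^i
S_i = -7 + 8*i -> [-7, 1, 9, 17, 25]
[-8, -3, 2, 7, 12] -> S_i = -8 + 5*i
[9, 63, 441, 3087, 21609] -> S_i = 9*7^i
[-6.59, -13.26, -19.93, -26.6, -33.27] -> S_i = -6.59 + -6.67*i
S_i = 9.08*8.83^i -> [9.08, 80.18, 707.96, 6251.27, 55198.68]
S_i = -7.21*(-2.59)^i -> [-7.21, 18.67, -48.37, 125.27, -324.44]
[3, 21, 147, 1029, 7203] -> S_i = 3*7^i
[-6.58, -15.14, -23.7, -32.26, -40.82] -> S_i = -6.58 + -8.56*i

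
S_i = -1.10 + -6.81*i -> [-1.1, -7.91, -14.72, -21.53, -28.34]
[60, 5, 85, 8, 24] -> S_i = Random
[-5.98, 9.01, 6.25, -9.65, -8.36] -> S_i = Random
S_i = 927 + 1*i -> [927, 928, 929, 930, 931]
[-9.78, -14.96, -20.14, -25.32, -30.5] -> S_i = -9.78 + -5.18*i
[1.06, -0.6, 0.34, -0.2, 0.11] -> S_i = 1.06*(-0.57)^i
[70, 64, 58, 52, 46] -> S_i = 70 + -6*i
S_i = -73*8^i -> [-73, -584, -4672, -37376, -299008]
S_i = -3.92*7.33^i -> [-3.92, -28.73, -210.62, -1543.82, -11316.24]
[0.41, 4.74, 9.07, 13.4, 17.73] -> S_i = 0.41 + 4.33*i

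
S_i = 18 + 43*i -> [18, 61, 104, 147, 190]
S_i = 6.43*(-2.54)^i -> [6.43, -16.33, 41.48, -105.37, 267.64]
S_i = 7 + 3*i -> [7, 10, 13, 16, 19]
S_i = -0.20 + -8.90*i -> [-0.2, -9.1, -18.0, -26.9, -35.8]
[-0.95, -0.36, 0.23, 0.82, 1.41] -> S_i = -0.95 + 0.59*i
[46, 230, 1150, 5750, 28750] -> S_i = 46*5^i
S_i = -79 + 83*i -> [-79, 4, 87, 170, 253]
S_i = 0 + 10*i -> [0, 10, 20, 30, 40]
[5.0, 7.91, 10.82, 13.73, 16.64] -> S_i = 5.00 + 2.91*i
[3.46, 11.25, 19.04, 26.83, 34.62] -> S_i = 3.46 + 7.79*i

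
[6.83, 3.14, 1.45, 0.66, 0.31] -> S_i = 6.83*0.46^i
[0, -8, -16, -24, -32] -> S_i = 0 + -8*i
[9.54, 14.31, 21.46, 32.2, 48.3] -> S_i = 9.54*1.50^i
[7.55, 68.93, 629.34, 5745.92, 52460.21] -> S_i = 7.55*9.13^i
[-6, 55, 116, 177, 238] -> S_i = -6 + 61*i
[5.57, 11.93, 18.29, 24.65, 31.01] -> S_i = 5.57 + 6.36*i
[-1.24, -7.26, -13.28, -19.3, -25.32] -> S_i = -1.24 + -6.02*i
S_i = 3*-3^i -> [3, -9, 27, -81, 243]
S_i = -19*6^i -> [-19, -114, -684, -4104, -24624]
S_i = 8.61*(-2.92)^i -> [8.61, -25.14, 73.41, -214.36, 625.94]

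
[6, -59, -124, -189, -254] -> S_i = 6 + -65*i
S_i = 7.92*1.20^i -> [7.92, 9.5, 11.4, 13.69, 16.42]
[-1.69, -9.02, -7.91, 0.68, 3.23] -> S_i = Random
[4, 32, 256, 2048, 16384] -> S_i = 4*8^i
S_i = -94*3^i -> [-94, -282, -846, -2538, -7614]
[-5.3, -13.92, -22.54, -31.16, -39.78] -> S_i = -5.30 + -8.62*i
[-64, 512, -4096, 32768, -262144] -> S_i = -64*-8^i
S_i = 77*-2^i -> [77, -154, 308, -616, 1232]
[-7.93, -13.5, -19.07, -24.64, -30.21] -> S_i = -7.93 + -5.57*i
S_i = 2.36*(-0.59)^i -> [2.36, -1.39, 0.82, -0.48, 0.29]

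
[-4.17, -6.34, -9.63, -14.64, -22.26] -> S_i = -4.17*1.52^i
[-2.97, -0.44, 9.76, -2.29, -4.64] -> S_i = Random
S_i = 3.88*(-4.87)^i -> [3.88, -18.9, 92.02, -448.15, 2182.47]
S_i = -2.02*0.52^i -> [-2.02, -1.05, -0.55, -0.28, -0.15]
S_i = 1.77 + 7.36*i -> [1.77, 9.13, 16.49, 23.85, 31.21]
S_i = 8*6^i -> [8, 48, 288, 1728, 10368]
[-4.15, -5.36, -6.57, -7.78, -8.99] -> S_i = -4.15 + -1.21*i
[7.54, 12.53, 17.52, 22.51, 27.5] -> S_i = 7.54 + 4.99*i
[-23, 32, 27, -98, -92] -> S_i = Random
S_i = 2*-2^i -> [2, -4, 8, -16, 32]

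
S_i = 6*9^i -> [6, 54, 486, 4374, 39366]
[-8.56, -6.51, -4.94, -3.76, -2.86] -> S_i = -8.56*0.76^i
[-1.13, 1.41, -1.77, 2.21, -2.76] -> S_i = -1.13*(-1.25)^i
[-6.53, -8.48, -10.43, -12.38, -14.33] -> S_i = -6.53 + -1.95*i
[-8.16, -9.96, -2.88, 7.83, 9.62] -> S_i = Random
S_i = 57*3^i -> [57, 171, 513, 1539, 4617]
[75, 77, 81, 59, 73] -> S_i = Random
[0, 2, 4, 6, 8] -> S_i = 0 + 2*i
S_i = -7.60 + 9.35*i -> [-7.6, 1.75, 11.1, 20.45, 29.8]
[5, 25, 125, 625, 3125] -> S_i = 5*5^i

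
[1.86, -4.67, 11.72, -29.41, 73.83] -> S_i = 1.86*(-2.51)^i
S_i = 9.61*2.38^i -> [9.61, 22.87, 54.43, 129.56, 308.34]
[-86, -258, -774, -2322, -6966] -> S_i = -86*3^i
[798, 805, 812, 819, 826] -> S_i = 798 + 7*i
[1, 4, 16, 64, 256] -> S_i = 1*4^i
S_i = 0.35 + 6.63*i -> [0.35, 6.98, 13.61, 20.24, 26.87]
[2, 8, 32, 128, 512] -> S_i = 2*4^i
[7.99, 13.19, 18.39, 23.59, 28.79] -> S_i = 7.99 + 5.20*i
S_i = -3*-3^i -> [-3, 9, -27, 81, -243]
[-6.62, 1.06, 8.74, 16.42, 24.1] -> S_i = -6.62 + 7.68*i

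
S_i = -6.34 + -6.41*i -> [-6.34, -12.75, -19.16, -25.57, -31.98]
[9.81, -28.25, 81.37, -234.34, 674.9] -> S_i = 9.81*(-2.88)^i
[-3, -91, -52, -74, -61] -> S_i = Random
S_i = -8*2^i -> [-8, -16, -32, -64, -128]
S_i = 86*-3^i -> [86, -258, 774, -2322, 6966]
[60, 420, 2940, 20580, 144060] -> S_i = 60*7^i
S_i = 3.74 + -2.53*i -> [3.74, 1.21, -1.32, -3.85, -6.38]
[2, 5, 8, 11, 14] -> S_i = 2 + 3*i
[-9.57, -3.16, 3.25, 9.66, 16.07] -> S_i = -9.57 + 6.41*i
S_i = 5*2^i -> [5, 10, 20, 40, 80]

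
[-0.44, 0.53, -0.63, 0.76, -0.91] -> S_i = -0.44*(-1.20)^i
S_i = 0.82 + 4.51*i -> [0.82, 5.33, 9.84, 14.35, 18.86]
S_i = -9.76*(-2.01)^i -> [-9.76, 19.62, -39.43, 79.26, -159.31]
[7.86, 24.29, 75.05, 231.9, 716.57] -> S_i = 7.86*3.09^i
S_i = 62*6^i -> [62, 372, 2232, 13392, 80352]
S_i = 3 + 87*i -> [3, 90, 177, 264, 351]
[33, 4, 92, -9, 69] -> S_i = Random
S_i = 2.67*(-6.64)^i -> [2.67, -17.73, 117.72, -781.66, 5190.19]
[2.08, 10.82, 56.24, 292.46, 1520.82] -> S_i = 2.08*5.20^i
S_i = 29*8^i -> [29, 232, 1856, 14848, 118784]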